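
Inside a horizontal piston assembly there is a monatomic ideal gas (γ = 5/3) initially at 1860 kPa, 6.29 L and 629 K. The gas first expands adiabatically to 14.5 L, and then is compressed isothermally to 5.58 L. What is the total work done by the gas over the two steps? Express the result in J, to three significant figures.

W_total ≈ 1090 J

Step 1 (adiabatic): W = (P₁V₁ − P₂V₂)/(γ−1) = (11699 − 6704)/0.667 = 7493 J.
After step 1: P = 462.4 kPa, V = 14.5 L, T = 360.4 K.
Step 2 (isothermal): W = P₁V₁ ln(V₂/V₁) = (6704) ln(5.58/14.5) = -6402 J.
W_total = 7493 − 6402 = 1090 J.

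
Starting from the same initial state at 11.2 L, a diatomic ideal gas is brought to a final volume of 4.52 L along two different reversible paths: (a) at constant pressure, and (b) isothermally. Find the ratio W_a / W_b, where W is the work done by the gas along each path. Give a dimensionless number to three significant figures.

W_a / W_b ≈ 0.657

Path (a) isobaric: W = P₁(V₂ − V₁) → W_a/(P₁V₁) = -0.5964.
Path (b) isothermal: W = P₁V₁ ln(V₂/V₁) → W_b/(P₁V₁) = -0.9074.
W_a / W_b = -0.5964 / -0.9074 = 0.6573.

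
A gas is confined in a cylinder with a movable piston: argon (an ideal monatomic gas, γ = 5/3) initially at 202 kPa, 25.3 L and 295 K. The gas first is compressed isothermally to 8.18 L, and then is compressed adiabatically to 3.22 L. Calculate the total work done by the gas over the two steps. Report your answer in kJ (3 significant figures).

W_total ≈ -12.4 kJ

Step 1 (isothermal): W = P₁V₁ ln(V₂/V₁) = (5111) ln(8.18/25.3) = -5770 J.
After step 1: P = 624.8 kPa, V = 8.18 L, T = 295 K.
Step 2 (adiabatic): W = (P₁V₁ − P₂V₂)/(γ−1) = (5111 − 9515)/0.667 = -6606 J.
W_total = -5770 − 6606 = -12377 J.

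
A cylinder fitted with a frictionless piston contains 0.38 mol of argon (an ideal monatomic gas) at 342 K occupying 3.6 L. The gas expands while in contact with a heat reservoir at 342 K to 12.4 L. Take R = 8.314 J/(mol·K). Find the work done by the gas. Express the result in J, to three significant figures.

W ≈ 1340 J

Isothermal: W = nRT ln(V₂/V₁).
W = (0.38)(8.314)(342) × ln(12.4/3.6)
  = 1080 × 1.237
W_by_gas = 1336 J.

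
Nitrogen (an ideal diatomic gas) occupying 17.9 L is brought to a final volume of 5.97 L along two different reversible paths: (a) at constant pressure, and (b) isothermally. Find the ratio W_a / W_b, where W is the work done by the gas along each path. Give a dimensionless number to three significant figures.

W_a / W_b ≈ 0.607

Path (a) isobaric: W = P₁(V₂ − V₁) → W_a/(P₁V₁) = -0.6665.
Path (b) isothermal: W = P₁V₁ ln(V₂/V₁) → W_b/(P₁V₁) = -1.098.
W_a / W_b = -0.6665 / -1.098 = 0.607.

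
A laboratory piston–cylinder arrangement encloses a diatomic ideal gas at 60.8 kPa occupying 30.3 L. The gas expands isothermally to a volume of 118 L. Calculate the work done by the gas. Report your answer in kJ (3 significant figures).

Isothermal: W = nRT ln(V₂/V₁) = P₁V₁ ln(V₂/V₁).
P₁V₁ = (60.8 kPa)(30.3 L) = 1842 J.
W = 1842 × ln(118/30.3) = 1842 × 1.36
W_by_gas = 2505 J.

W ≈ 2.50 kJ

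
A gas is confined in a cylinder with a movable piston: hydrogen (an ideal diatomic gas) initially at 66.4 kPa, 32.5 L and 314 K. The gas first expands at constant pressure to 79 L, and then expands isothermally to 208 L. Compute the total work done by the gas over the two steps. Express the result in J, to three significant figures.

W_total ≈ 8170 J

Step 1 (isobaric): W = PΔV = (66.4 kPa)(79 − 32.5 L) = 3088 J.
After step 1: P = 66.4 kPa, V = 79 L, T = 763.3 K.
Step 2 (isothermal): W = P₁V₁ ln(V₂/V₁) = (5246) ln(208/79) = 5078 J.
W_total = 3088 + 5078 = 8166 J.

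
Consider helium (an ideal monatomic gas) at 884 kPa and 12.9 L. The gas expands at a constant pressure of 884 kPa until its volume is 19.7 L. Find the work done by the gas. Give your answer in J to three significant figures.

W ≈ 6010 J

Isobaric: W = P ΔV.
W = (884 kPa)(19.7 − 12.9 L) = (884)(6.8) = 6011 J.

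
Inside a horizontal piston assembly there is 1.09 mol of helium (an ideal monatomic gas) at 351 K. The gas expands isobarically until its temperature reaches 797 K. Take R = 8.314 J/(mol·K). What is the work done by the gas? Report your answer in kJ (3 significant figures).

Isobaric: W = P ΔV = nR ΔT.
W = (1.09)(8.314)(797 − 351) = 4042 J.

W ≈ 4.04 kJ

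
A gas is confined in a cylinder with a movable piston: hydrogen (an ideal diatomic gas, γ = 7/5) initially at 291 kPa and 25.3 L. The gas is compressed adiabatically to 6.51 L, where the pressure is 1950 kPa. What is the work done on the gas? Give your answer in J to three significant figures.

Adiabatic: W = (P₁V₁ − P₂V₂)/(γ − 1) with γ = 7/5.
P₁V₁ = 7362 J, P₂V₂ = 12694 J.
W = (7362 − 12694) / 0.4 = -13331 J.
Work on gas = −W_by = 13331 J.

W ≈ 13300 J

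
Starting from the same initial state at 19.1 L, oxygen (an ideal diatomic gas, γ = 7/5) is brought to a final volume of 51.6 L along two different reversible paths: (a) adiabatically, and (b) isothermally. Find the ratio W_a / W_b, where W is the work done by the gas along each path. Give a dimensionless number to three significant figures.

W_a / W_b ≈ 0.825

Path (a) adiabatic: W = P₁V₁(1 − (V₁/V₂)^(γ−1))/(γ−1) → W_a/(P₁V₁) = 0.8201.
Path (b) isothermal: W = P₁V₁ ln(V₂/V₁) → W_b/(P₁V₁) = 0.9938.
W_a / W_b = 0.8201 / 0.9938 = 0.8251.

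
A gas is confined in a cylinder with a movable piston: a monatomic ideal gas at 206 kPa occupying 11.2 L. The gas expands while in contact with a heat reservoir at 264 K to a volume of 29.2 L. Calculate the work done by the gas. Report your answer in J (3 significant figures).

Isothermal: W = nRT ln(V₂/V₁) = P₁V₁ ln(V₂/V₁).
P₁V₁ = (206 kPa)(11.2 L) = 2307 J.
W = 2307 × ln(29.2/11.2) = 2307 × 0.9583
W_by_gas = 2211 J.

W ≈ 2210 J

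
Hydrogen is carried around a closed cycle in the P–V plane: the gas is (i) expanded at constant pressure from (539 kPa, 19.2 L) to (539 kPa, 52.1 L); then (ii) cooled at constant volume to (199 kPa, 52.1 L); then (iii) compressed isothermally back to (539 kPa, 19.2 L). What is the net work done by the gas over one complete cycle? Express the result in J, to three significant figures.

W_net ≈ 7380 J

Leg (i): W = PΔV = (539)(52.1 − 19.2) = 17733 J.
Leg (ii): W = 0.
Leg (iii): W = PᵢVᵢ ln(V_f/Vᵢ) = (10368) ln(19.2/52.1) = -10350 J.
W_net = 17733 − 10350 = 7383 J.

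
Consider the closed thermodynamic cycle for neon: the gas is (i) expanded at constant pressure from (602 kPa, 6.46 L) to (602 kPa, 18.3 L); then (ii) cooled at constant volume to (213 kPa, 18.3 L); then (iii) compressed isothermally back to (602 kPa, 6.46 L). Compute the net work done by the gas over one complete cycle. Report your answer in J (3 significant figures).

Leg (i): W = PΔV = (602)(18.3 − 6.46) = 7128 J.
Leg (ii): W = 0.
Leg (iii): W = PᵢVᵢ ln(V_f/Vᵢ) = (3898) ln(6.46/18.3) = -4059 J.
W_net = 7128 − 4059 = 3069 J.

W_net ≈ 3070 J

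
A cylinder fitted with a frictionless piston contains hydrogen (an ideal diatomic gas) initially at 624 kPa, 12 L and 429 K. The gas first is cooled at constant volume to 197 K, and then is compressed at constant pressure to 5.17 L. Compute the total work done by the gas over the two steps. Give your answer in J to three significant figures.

W_total ≈ -1960 J

Step 1 (isochoric): W = 0 (constant volume).
After step 1: P = 286.5 kPa (V unchanged).
Step 2 (isobaric): W = PΔV = (286.5 kPa)(5.17 − 12 L) = -1957 J.
W_total = 0 − 1957 = -1957 J.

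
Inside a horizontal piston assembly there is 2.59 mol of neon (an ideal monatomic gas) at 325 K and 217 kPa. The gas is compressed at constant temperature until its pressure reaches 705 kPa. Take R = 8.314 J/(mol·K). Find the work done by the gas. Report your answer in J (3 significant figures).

W ≈ -8250 J

Isothermal process: W = nRT ln(V₂/V₁) = nRT ln(P₁/P₂).
W = (2.59)(8.314)(325) × ln(217/705)
  = 6998 × ln(0.3078) = 6998 × -1.178
W_by_gas = -8246 J.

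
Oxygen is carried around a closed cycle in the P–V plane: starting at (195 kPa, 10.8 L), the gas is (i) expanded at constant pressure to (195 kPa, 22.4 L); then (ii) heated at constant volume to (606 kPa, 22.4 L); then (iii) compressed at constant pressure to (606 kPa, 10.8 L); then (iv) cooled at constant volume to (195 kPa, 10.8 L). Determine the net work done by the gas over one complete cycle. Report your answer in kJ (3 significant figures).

W_net ≈ -4.77 kJ

Constant-volume legs do no work.
W(i) = (195)(22.4 − 10.8) = 2262 J; W(iii) = (606)(10.8 − 22.4) = -7030 J.
W_net = 2262 − 7030 = -4768 J (the counter-clockwise enclosed area).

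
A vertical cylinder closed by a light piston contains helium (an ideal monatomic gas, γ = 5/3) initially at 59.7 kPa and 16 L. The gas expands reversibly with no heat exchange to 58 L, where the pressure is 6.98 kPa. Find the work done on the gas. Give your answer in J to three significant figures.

Adiabatic: W = (P₁V₁ − P₂V₂)/(γ − 1) with γ = 5/3.
P₁V₁ = 955.2 J, P₂V₂ = 404.8 J.
W = (955.2 − 404.8) / 0.6667 = 825.5 J.
Work on gas = −W_by = -825.5 J.

W ≈ -826 J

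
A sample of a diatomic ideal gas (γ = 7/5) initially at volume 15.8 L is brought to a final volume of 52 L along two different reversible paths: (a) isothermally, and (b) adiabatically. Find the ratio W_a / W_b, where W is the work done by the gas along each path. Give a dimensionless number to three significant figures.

W_a / W_b ≈ 1.26

Path (a) isothermal: W = P₁V₁ ln(V₂/V₁) → W_a/(P₁V₁) = 1.191.
Path (b) adiabatic: W = P₁V₁(1 − (V₁/V₂)^(γ−1))/(γ−1) → W_b/(P₁V₁) = 0.9476.
W_a / W_b = 1.191 / 0.9476 = 1.257.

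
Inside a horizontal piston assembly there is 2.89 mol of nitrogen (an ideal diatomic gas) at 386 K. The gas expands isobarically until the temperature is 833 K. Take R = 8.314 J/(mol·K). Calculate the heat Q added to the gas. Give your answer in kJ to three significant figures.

Q ≈ 37.6 kJ

Isobaric: W = nRΔT = (2.89)(8.314)(447) = 10740 J.
ΔU = nCᵥΔT with Cᵥ = 5R/2: ΔU = (2.89)(20.79)(447) = 26851 J.
Q = ΔU + W = 26851 + 10740 = 37591 J.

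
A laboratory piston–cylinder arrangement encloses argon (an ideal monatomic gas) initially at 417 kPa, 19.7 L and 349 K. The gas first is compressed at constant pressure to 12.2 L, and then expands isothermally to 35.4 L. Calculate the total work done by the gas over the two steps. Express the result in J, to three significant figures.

W_total ≈ 2290 J

Step 1 (isobaric): W = PΔV = (417 kPa)(12.2 − 19.7 L) = -3128 J.
After step 1: P = 417 kPa, V = 12.2 L, T = 216.1 K.
Step 2 (isothermal): W = P₁V₁ ln(V₂/V₁) = (5087) ln(35.4/12.2) = 5419 J.
W_total = -3128 + 5419 = 2292 J.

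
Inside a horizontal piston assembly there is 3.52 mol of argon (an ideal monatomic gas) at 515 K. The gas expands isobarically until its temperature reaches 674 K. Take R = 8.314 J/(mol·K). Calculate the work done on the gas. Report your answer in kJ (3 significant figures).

Isobaric: W = P ΔV = nR ΔT.
W = (3.52)(8.314)(674 − 515) = 4653 J.
Work on gas = −W_by = -4653 J.

W ≈ -4.65 kJ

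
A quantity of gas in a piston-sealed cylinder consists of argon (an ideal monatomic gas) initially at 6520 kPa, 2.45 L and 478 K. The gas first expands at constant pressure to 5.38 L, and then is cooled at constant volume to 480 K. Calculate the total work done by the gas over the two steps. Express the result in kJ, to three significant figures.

W_total ≈ 19.1 kJ

Step 1 (isobaric): W = PΔV = (6520 kPa)(5.38 − 2.45 L) = 19104 J.
Step 2 (isochoric): W = 0 (constant volume).
W_total = 19104 + 0 = 19104 J.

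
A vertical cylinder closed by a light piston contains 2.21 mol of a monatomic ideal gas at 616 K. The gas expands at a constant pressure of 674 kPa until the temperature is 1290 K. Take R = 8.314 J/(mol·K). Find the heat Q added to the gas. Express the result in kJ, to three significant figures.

Isobaric: W = nRΔT = (2.21)(8.314)(674) = 12384 J.
ΔU = nCᵥΔT with Cᵥ = 3R/2: ΔU = (2.21)(12.47)(674) = 18576 J.
Q = ΔU + W = 18576 + 12384 = 30960 J.

Q ≈ 31.0 kJ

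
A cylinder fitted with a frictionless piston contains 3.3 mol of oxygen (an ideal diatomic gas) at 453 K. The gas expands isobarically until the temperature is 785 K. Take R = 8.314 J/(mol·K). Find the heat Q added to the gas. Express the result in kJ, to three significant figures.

Isobaric: W = nRΔT = (3.3)(8.314)(332) = 9109 J.
ΔU = nCᵥΔT with Cᵥ = 5R/2: ΔU = (3.3)(20.79)(332) = 22772 J.
Q = ΔU + W = 22772 + 9109 = 31881 J.

Q ≈ 31.9 kJ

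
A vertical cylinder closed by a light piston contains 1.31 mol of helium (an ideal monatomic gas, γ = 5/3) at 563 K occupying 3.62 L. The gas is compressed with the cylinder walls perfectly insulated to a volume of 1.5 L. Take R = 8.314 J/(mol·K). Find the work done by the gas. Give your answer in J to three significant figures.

W ≈ -7350 J

Adiabatic: TV^(γ−1) = const with γ = 5/3.
T₂ = T₁ (V₁/V₂)^(γ−1) = 563 × (3.62/1.5)^0.667 = 563 × 1.799 = 1013 K.
W_by = nCᵥ(T₁ − T₂) = (1.31)(12.47)(563 − 1013) = -7351 J.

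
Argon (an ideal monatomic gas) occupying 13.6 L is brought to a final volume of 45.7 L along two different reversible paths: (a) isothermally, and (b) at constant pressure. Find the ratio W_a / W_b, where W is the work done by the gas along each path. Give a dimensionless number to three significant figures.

Path (a) isothermal: W = P₁V₁ ln(V₂/V₁) → W_a/(P₁V₁) = 1.212.
Path (b) isobaric: W = P₁(V₂ − V₁) → W_b/(P₁V₁) = 2.36.
W_a / W_b = 1.212 / 2.36 = 0.5135.

W_a / W_b ≈ 0.514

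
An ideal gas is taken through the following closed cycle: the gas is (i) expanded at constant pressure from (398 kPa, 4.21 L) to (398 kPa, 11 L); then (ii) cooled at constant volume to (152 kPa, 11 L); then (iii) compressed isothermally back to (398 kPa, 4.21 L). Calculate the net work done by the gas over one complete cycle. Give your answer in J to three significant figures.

Leg (i): W = PΔV = (398)(11 − 4.21) = 2702 J.
Leg (ii): W = 0.
Leg (iii): W = PᵢVᵢ ln(V_f/Vᵢ) = (1672) ln(4.21/11) = -1606 J.
W_net = 2702 − 1606 = 1097 J.

W_net ≈ 1100 J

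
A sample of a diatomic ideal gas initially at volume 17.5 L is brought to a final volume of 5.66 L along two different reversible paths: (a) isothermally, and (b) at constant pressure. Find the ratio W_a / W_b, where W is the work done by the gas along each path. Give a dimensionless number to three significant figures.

Path (a) isothermal: W = P₁V₁ ln(V₂/V₁) → W_a/(P₁V₁) = -1.129.
Path (b) isobaric: W = P₁(V₂ − V₁) → W_b/(P₁V₁) = -0.6766.
W_a / W_b = -1.129 / -0.6766 = 1.668.

W_a / W_b ≈ 1.67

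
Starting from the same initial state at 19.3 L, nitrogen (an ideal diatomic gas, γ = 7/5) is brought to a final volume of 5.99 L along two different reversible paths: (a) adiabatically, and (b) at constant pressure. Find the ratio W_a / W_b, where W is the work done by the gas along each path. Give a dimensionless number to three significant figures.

Path (a) adiabatic: W = P₁V₁(1 − (V₁/V₂)^(γ−1))/(γ−1) → W_a/(P₁V₁) = -1.492.
Path (b) isobaric: W = P₁(V₂ − V₁) → W_b/(P₁V₁) = -0.6896.
W_a / W_b = -1.492 / -0.6896 = 2.163.

W_a / W_b ≈ 2.16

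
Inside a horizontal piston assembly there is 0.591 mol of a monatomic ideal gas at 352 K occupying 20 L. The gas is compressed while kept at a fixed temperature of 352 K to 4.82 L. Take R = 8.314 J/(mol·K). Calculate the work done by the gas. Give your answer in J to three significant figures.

W ≈ -2460 J

Isothermal: W = nRT ln(V₂/V₁).
W = (0.591)(8.314)(352) × ln(4.82/20)
  = 1730 × -1.423
W_by_gas = -2461 J.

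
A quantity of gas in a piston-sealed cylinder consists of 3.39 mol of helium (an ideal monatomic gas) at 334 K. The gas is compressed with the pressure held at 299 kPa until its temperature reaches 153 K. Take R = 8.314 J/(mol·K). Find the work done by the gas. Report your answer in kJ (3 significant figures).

W ≈ -5.10 kJ

Isobaric: W = P ΔV = nR ΔT.
W = (3.39)(8.314)(153 − 334) = -5101 J.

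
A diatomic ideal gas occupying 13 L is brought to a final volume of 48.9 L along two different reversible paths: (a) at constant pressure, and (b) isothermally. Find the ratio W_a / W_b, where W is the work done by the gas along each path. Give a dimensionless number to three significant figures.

Path (a) isobaric: W = P₁(V₂ − V₁) → W_a/(P₁V₁) = 2.762.
Path (b) isothermal: W = P₁V₁ ln(V₂/V₁) → W_b/(P₁V₁) = 1.325.
W_a / W_b = 2.762 / 1.325 = 2.084.

W_a / W_b ≈ 2.08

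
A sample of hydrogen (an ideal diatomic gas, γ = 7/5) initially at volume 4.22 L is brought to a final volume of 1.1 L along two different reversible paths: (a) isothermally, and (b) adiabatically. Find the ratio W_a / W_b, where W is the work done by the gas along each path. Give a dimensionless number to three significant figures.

W_a / W_b ≈ 0.755

Path (a) isothermal: W = P₁V₁ ln(V₂/V₁) → W_a/(P₁V₁) = -1.345.
Path (b) adiabatic: W = P₁V₁(1 − (V₁/V₂)^(γ−1))/(γ−1) → W_b/(P₁V₁) = -1.781.
W_a / W_b = -1.345 / -1.781 = 0.7551.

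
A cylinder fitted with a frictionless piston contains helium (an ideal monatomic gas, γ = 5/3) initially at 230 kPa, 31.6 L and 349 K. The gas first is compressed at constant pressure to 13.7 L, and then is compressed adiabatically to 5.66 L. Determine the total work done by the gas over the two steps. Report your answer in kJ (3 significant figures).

W_total ≈ -7.91 kJ

Step 1 (isobaric): W = PΔV = (230 kPa)(13.7 − 31.6 L) = -4117 J.
After step 1: P = 230 kPa, V = 13.7 L, T = 151.3 K.
Step 2 (adiabatic): W = (P₁V₁ − P₂V₂)/(γ−1) = (3151 − 5680)/0.667 = -3794 J.
W_total = -4117 − 3794 = -7911 J.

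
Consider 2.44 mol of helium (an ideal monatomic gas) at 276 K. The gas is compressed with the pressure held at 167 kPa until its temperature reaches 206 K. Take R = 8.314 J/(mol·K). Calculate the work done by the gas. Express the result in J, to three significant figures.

Isobaric: W = P ΔV = nR ΔT.
W = (2.44)(8.314)(206 − 276) = -1420 J.

W ≈ -1420 J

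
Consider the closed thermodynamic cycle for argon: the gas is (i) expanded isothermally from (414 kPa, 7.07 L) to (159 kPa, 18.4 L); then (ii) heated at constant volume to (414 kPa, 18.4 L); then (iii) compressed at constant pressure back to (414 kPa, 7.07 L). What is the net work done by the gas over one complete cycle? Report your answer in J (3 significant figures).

Leg (i): W = PᵢVᵢ ln(V_f/Vᵢ) = (2927) ln(18.4/7.07) = 2800 J.
Leg (ii): W = 0.
Leg (iii): W = PΔV = (414)(7.07 − 18.4) = -4691 J.
W_net = 2800 − 4691 = -1891 J.

W_net ≈ -1890 J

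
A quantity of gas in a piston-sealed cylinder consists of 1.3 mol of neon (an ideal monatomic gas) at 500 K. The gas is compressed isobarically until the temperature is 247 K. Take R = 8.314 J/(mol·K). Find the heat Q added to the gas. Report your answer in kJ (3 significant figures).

Isobaric: W = nRΔT = (1.3)(8.314)(-253) = -2734 J.
ΔU = nCᵥΔT with Cᵥ = 3R/2: ΔU = (1.3)(12.47)(-253) = -4102 J.
Q = ΔU + W = -4102 − 2734 = -6836 J.

Q ≈ -6.84 kJ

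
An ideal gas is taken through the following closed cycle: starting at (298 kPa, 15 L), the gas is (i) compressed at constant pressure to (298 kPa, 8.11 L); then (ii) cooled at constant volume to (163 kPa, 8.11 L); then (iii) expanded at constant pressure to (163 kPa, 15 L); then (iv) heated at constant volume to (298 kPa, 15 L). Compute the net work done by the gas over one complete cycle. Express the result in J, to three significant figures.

W_net ≈ -930 J

Constant-volume legs do no work.
W(i) = (298)(8.11 − 15) = -2053 J; W(iii) = (163)(15 − 8.11) = 1123 J.
W_net = -2053 + 1123 = -930.2 J (the counter-clockwise enclosed area).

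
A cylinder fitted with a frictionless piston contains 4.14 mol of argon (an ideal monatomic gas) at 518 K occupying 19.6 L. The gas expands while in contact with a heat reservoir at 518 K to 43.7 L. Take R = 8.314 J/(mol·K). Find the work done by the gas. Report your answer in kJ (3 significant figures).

W ≈ 14.3 kJ

Isothermal: W = nRT ln(V₂/V₁).
W = (4.14)(8.314)(518) × ln(43.7/19.6)
  = 17830 × 0.8018
W_by_gas = 14296 J.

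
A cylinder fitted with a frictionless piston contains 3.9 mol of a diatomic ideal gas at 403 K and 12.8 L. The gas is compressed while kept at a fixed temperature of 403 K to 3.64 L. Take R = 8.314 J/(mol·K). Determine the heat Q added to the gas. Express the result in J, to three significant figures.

Q ≈ -16400 J

Isothermal ⇒ ΔU = 0, so Q = W = nRT ln(V₂/V₁).
Q = (3.9)(8.314)(403) ln(3.64/12.8) = 13067 × -1.257 = -16431 J.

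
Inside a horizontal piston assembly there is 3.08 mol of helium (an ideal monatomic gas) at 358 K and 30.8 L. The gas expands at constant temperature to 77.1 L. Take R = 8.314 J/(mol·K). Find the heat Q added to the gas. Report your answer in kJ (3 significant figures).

Isothermal ⇒ ΔU = 0, so Q = W = nRT ln(V₂/V₁).
Q = (3.08)(8.314)(358) ln(77.1/30.8) = 9167 × 0.9176 = 8412 J.

Q ≈ 8.41 kJ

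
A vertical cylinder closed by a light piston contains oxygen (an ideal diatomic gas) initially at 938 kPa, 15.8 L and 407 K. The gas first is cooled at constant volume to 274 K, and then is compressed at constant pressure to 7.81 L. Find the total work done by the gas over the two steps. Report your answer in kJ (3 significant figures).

W_total ≈ -5.05 kJ

Step 1 (isochoric): W = 0 (constant volume).
After step 1: P = 631.5 kPa (V unchanged).
Step 2 (isobaric): W = PΔV = (631.5 kPa)(7.81 − 15.8 L) = -5046 J.
W_total = 0 − 5046 = -5046 J.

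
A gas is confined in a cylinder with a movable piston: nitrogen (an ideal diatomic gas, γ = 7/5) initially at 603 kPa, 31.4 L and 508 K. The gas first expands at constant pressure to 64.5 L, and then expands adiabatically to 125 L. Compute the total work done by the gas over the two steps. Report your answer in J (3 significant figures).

Step 1 (isobaric): W = PΔV = (603 kPa)(64.5 − 31.4 L) = 19959 J.
After step 1: P = 603 kPa, V = 64.5 L, T = 1044 K.
Step 2 (adiabatic): W = (P₁V₁ − P₂V₂)/(γ−1) = (38894 − 29849)/0.4 = 22610 J.
W_total = 19959 + 22610 = 42569 J.

W_total ≈ 42600 J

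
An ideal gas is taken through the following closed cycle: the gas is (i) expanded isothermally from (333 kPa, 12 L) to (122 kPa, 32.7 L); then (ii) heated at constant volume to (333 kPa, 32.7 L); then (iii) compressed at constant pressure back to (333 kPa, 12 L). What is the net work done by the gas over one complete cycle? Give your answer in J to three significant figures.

W_net ≈ -2890 J

Leg (i): W = PᵢVᵢ ln(V_f/Vᵢ) = (3996) ln(32.7/12) = 4006 J.
Leg (ii): W = 0.
Leg (iii): W = PΔV = (333)(12 − 32.7) = -6893 J.
W_net = 4006 − 6893 = -2887 J.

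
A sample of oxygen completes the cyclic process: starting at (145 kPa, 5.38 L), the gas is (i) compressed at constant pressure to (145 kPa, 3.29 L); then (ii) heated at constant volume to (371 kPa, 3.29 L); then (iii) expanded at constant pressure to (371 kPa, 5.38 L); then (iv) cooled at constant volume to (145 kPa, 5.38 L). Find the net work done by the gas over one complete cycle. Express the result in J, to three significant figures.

W_net ≈ 472 J

Constant-volume legs do no work.
W(i) = (145)(3.29 − 5.38) = -303 J; W(iii) = (371)(5.38 − 3.29) = 775.4 J.
W_net = -303 + 775.4 = 472.3 J (the clockwise enclosed area).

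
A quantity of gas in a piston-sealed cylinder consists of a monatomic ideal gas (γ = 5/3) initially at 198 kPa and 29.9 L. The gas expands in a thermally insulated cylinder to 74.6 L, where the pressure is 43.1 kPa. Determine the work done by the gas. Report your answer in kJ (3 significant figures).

W ≈ 4.06 kJ

Adiabatic: W = (P₁V₁ − P₂V₂)/(γ − 1) with γ = 5/3.
P₁V₁ = 5920 J, P₂V₂ = 3215 J.
W = (5920 − 3215) / 0.6667 = 4057 J.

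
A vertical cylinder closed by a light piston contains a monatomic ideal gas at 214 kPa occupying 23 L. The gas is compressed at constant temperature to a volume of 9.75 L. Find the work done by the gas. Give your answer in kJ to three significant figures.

W ≈ -4.22 kJ

Isothermal: W = nRT ln(V₂/V₁) = P₁V₁ ln(V₂/V₁).
P₁V₁ = (214 kPa)(23 L) = 4922 J.
W = 4922 × ln(9.75/23) = 4922 × -0.8582
W_by_gas = -4224 J.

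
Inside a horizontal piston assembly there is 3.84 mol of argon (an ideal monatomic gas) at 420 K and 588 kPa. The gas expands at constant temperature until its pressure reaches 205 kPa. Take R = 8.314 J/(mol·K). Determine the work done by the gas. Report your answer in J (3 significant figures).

Isothermal process: W = nRT ln(V₂/V₁) = nRT ln(P₁/P₂).
W = (3.84)(8.314)(420) × ln(588/205)
  = 13409 × ln(2.868) = 13409 × 1.054
W_by_gas = 14129 J.

W ≈ 14100 J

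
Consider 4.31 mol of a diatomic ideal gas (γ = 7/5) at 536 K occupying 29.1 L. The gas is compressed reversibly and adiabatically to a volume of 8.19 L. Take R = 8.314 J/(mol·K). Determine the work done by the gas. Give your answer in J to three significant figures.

Adiabatic: TV^(γ−1) = const with γ = 7/5.
T₂ = T₁ (V₁/V₂)^(γ−1) = 536 × (29.1/8.19)^0.4 = 536 × 1.661 = 890 K.
W_by = nCᵥ(T₁ − T₂) = (4.31)(20.79)(536 − 890) = -31716 J.

W ≈ -31700 J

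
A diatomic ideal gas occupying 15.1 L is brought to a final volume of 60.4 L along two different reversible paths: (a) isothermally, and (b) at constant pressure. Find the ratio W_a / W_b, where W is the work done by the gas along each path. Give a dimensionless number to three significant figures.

W_a / W_b ≈ 0.462

Path (a) isothermal: W = P₁V₁ ln(V₂/V₁) → W_a/(P₁V₁) = 1.386.
Path (b) isobaric: W = P₁(V₂ − V₁) → W_b/(P₁V₁) = 3.
W_a / W_b = 1.386 / 3 = 0.4621.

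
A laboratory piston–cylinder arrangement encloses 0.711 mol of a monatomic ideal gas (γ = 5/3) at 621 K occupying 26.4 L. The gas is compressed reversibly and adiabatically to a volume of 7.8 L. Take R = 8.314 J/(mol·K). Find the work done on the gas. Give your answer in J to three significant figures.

Adiabatic: TV^(γ−1) = const with γ = 5/3.
T₂ = T₁ (V₁/V₂)^(γ−1) = 621 × (26.4/7.8)^0.667 = 621 × 2.254 = 1400 K.
W_by = nCᵥ(T₁ − T₂) = (0.711)(12.47)(621 − 1400) = -6906 J.
Work on gas = −W_by = 6906 J.

W ≈ 6910 J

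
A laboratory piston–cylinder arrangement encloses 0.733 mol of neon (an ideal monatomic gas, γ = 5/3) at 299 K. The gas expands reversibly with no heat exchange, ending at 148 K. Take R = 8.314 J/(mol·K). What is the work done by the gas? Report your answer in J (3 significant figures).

W ≈ 1380 J

Adiabatic ⇒ Q = 0, so W_by = −ΔU = nCᵥ(T₁ − T₂).
Cᵥ = 3R/2 = 12.47 J/(mol·K).
W = (0.733)(12.47)(299 − 148) = 1380 J.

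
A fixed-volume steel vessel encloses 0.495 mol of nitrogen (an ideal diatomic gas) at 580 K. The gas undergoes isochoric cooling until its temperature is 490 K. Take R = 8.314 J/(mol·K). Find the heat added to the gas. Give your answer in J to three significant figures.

Q ≈ -926 J

Constant volume ⇒ W = 0, so Q = ΔU = nCᵥΔT with Cᵥ = 5R/2 = 20.79 J/(mol·K).
ΔU = (0.495)(20.79)(490 − 580) = -926 J.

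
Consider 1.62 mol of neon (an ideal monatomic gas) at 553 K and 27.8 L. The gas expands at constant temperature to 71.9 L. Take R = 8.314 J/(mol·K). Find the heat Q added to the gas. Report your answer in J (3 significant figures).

Isothermal ⇒ ΔU = 0, so Q = W = nRT ln(V₂/V₁).
Q = (1.62)(8.314)(553) ln(71.9/27.8) = 7448 × 0.9502 = 7078 J.

Q ≈ 7080 J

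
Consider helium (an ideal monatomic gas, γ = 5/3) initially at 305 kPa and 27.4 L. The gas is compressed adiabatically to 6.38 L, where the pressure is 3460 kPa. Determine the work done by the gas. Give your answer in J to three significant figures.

Adiabatic: W = (P₁V₁ − P₂V₂)/(γ − 1) with γ = 5/3.
P₁V₁ = 8357 J, P₂V₂ = 22075 J.
W = (8357 − 22075) / 0.6667 = -20577 J.

W ≈ -20600 J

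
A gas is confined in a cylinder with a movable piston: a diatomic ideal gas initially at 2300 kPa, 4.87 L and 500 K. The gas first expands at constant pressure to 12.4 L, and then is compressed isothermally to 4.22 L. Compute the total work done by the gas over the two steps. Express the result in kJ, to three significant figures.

W_total ≈ -13.4 kJ

Step 1 (isobaric): W = PΔV = (2300 kPa)(12.4 − 4.87 L) = 17319 J.
After step 1: P = 2300 kPa, V = 12.4 L, T = 1273 K.
Step 2 (isothermal): W = P₁V₁ ln(V₂/V₁) = (28520) ln(4.22/12.4) = -30741 J.
W_total = 17319 − 30741 = -13422 J.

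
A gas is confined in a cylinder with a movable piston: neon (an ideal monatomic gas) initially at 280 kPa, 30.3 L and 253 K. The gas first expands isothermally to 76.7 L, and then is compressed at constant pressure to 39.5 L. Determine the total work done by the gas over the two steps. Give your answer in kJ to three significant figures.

W_total ≈ 3.76 kJ

Step 1 (isothermal): W = P₁V₁ ln(V₂/V₁) = (8484) ln(76.7/30.3) = 7880 J.
After step 1: P = 110.6 kPa, V = 76.7 L, T = 253 K.
Step 2 (isobaric): W = PΔV = (110.6 kPa)(39.5 − 76.7 L) = -4115 J.
W_total = 7880 − 4115 = 3765 J.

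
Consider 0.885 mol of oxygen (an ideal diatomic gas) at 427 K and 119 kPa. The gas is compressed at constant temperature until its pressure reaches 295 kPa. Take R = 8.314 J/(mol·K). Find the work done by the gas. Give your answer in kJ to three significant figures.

Isothermal process: W = nRT ln(V₂/V₁) = nRT ln(P₁/P₂).
W = (0.885)(8.314)(427) × ln(119/295)
  = 3142 × ln(0.4034) = 3142 × -0.9079
W_by_gas = -2852 J.

W ≈ -2.85 kJ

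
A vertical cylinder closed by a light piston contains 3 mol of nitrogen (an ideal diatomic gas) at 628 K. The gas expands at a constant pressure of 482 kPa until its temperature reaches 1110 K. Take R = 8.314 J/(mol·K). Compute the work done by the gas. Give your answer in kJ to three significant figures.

Isobaric: W = P ΔV = nR ΔT.
W = (3)(8.314)(1110 − 628) = 12022 J.

W ≈ 12.0 kJ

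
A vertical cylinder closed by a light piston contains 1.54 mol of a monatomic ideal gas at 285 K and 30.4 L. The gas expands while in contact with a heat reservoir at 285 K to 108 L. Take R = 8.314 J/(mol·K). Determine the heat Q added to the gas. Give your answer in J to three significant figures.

Isothermal ⇒ ΔU = 0, so Q = W = nRT ln(V₂/V₁).
Q = (1.54)(8.314)(285) ln(108/30.4) = 3649 × 1.268 = 4626 J.

Q ≈ 4630 J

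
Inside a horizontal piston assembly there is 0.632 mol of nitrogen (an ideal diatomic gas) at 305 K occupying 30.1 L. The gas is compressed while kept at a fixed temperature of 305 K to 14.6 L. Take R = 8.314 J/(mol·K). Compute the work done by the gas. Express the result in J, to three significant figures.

W ≈ -1160 J

Isothermal: W = nRT ln(V₂/V₁).
W = (0.632)(8.314)(305) × ln(14.6/30.1)
  = 1603 × -0.7235
W_by_gas = -1159 J.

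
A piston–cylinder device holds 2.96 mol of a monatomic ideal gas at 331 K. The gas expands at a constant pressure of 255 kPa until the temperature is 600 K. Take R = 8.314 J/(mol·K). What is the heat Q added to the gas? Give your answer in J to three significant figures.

Isobaric: W = nRΔT = (2.96)(8.314)(269) = 6620 J.
ΔU = nCᵥΔT with Cᵥ = 3R/2: ΔU = (2.96)(12.47)(269) = 9930 J.
Q = ΔU + W = 9930 + 6620 = 16550 J.

Q ≈ 16500 J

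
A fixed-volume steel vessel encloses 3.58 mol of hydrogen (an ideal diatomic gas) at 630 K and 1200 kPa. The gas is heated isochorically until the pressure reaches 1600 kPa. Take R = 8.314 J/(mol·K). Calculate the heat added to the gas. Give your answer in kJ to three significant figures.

Constant volume ⇒ W = 0, so Q = ΔU = nCᵥΔT with Cᵥ = 5R/2 = 20.79 J/(mol·K).
At constant V, T₂/T₁ = P₂/P₁ ⇒ ΔT = T₁(P₂/P₁ − 1) = 630·(1600/1200 − 1) = 210 K.
ΔU = (3.58)(20.79)(210) = 15626 J.

Q ≈ 15.6 kJ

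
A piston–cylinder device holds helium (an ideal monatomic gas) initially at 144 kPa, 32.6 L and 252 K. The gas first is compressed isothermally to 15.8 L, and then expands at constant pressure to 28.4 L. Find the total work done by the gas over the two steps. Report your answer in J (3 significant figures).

Step 1 (isothermal): W = P₁V₁ ln(V₂/V₁) = (4694) ln(15.8/32.6) = -3400 J.
After step 1: P = 297.1 kPa, V = 15.8 L, T = 252 K.
Step 2 (isobaric): W = PΔV = (297.1 kPa)(28.4 − 15.8 L) = 3744 J.
W_total = -3400 + 3744 = 343.5 J.

W_total ≈ 343 J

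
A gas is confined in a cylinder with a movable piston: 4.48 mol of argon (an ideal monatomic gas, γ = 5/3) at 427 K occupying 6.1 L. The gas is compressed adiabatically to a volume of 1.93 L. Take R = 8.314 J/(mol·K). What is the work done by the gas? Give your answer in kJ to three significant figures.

W ≈ -27.5 kJ

Adiabatic: TV^(γ−1) = const with γ = 5/3.
T₂ = T₁ (V₁/V₂)^(γ−1) = 427 × (6.1/1.93)^0.667 = 427 × 2.154 = 919.6 K.
W_by = nCᵥ(T₁ − T₂) = (4.48)(12.47)(427 − 919.6) = -27523 J.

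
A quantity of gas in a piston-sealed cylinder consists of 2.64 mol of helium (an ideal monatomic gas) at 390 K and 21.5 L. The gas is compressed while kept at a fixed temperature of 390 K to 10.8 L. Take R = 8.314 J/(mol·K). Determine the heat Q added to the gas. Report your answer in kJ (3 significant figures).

Isothermal ⇒ ΔU = 0, so Q = W = nRT ln(V₂/V₁).
Q = (2.64)(8.314)(390) ln(10.8/21.5) = 8560 × -0.6885 = -5894 J.

Q ≈ -5.89 kJ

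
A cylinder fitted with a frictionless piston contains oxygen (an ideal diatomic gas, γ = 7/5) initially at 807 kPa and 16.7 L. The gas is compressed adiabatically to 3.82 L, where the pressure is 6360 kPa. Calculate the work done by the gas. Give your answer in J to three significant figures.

Adiabatic: W = (P₁V₁ − P₂V₂)/(γ − 1) with γ = 7/5.
P₁V₁ = 13477 J, P₂V₂ = 24295 J.
W = (13477 − 24295) / 0.4 = -27046 J.

W ≈ -27000 J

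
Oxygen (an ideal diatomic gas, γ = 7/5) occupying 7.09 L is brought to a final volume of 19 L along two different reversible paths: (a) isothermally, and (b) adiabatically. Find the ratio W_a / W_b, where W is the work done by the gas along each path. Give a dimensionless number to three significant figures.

Path (a) isothermal: W = P₁V₁ ln(V₂/V₁) → W_a/(P₁V₁) = 0.9858.
Path (b) adiabatic: W = P₁V₁(1 − (V₁/V₂)^(γ−1))/(γ−1) → W_b/(P₁V₁) = 0.8146.
W_a / W_b = 0.9858 / 0.8146 = 1.21.

W_a / W_b ≈ 1.21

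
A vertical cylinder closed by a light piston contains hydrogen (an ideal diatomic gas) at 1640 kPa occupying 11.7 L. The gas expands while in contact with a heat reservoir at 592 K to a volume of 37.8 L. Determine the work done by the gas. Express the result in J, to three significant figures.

Isothermal: W = nRT ln(V₂/V₁) = P₁V₁ ln(V₂/V₁).
P₁V₁ = (1640 kPa)(11.7 L) = 19188 J.
W = 19188 × ln(37.8/11.7) = 19188 × 1.173
W_by_gas = 22502 J.

W ≈ 22500 J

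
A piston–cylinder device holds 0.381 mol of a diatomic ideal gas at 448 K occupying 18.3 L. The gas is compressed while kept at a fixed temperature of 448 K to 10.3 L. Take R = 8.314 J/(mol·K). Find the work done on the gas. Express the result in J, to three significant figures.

W ≈ 816 J

Isothermal: W = nRT ln(V₂/V₁).
W = (0.381)(8.314)(448) × ln(10.3/18.3)
  = 1419 × -0.5748
W_by_gas = -815.6 J; work on gas = −W_by = 815.6 J.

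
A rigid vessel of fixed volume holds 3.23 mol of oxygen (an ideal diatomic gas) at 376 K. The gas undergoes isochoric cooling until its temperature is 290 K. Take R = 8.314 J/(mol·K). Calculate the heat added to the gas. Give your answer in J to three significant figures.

Q ≈ -5770 J

Constant volume ⇒ W = 0, so Q = ΔU = nCᵥΔT with Cᵥ = 5R/2 = 20.79 J/(mol·K).
ΔU = (3.23)(20.79)(290 − 376) = -5774 J.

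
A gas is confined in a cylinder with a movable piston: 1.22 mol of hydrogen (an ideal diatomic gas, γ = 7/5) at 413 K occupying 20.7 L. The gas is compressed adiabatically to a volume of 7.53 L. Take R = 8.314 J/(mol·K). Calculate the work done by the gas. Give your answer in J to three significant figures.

Adiabatic: TV^(γ−1) = const with γ = 7/5.
T₂ = T₁ (V₁/V₂)^(γ−1) = 413 × (20.7/7.53)^0.4 = 413 × 1.499 = 618.9 K.
W_by = nCᵥ(T₁ − T₂) = (1.22)(20.79)(413 − 618.9) = -5221 J.

W ≈ -5220 J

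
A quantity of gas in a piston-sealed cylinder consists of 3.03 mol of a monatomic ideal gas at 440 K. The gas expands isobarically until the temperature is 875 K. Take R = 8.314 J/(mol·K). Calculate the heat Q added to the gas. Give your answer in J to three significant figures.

Q ≈ 27400 J

Isobaric: W = nRΔT = (3.03)(8.314)(435) = 10958 J.
ΔU = nCᵥΔT with Cᵥ = 3R/2: ΔU = (3.03)(12.47)(435) = 16437 J.
Q = ΔU + W = 16437 + 10958 = 27396 J.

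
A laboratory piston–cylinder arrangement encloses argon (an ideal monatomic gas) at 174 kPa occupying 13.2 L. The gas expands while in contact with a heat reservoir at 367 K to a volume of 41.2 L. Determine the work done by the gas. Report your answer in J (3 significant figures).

Isothermal: W = nRT ln(V₂/V₁) = P₁V₁ ln(V₂/V₁).
P₁V₁ = (174 kPa)(13.2 L) = 2297 J.
W = 2297 × ln(41.2/13.2) = 2297 × 1.138
W_by_gas = 2614 J.

W ≈ 2610 J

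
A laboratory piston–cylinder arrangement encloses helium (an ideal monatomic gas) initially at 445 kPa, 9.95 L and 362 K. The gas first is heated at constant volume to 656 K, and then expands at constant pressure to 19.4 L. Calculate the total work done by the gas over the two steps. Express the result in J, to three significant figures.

W_total ≈ 7620 J

Step 1 (isochoric): W = 0 (constant volume).
After step 1: P = 806.4 kPa (V unchanged).
Step 2 (isobaric): W = PΔV = (806.4 kPa)(19.4 − 9.95 L) = 7621 J.
W_total = 0 + 7621 = 7621 J.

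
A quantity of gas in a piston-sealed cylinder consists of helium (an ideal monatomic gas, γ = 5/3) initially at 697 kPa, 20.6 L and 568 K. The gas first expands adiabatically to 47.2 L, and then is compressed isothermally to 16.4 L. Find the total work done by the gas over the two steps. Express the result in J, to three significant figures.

W_total ≈ 412 J

Step 1 (adiabatic): W = (P₁V₁ − P₂V₂)/(γ−1) = (14358 − 8261)/0.667 = 9145 J.
After step 1: P = 175 kPa, V = 47.2 L, T = 326.8 K.
Step 2 (isothermal): W = P₁V₁ ln(V₂/V₁) = (8261) ln(16.4/47.2) = -8733 J.
W_total = 9145 − 8733 = 412.1 J.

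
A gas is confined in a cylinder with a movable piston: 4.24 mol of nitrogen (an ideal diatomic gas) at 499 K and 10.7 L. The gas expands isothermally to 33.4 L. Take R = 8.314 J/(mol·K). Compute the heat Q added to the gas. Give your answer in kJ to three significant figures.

Q ≈ 20.0 kJ

Isothermal ⇒ ΔU = 0, so Q = W = nRT ln(V₂/V₁).
Q = (4.24)(8.314)(499) ln(33.4/10.7) = 17590 × 1.138 = 20023 J.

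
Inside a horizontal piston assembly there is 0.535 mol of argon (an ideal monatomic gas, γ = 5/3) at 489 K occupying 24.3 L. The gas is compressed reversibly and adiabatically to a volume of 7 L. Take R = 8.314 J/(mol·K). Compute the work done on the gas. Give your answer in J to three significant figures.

W ≈ 4220 J

Adiabatic: TV^(γ−1) = const with γ = 5/3.
T₂ = T₁ (V₁/V₂)^(γ−1) = 489 × (24.3/7)^0.667 = 489 × 2.293 = 1121 K.
W_by = nCᵥ(T₁ − T₂) = (0.535)(12.47)(489 − 1121) = -4217 J.
Work on gas = −W_by = 4217 J.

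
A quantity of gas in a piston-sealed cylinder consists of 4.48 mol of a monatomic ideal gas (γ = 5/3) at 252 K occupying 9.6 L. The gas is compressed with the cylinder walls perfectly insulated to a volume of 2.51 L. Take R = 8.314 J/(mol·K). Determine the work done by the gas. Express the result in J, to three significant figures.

Adiabatic: TV^(γ−1) = const with γ = 5/3.
T₂ = T₁ (V₁/V₂)^(γ−1) = 252 × (9.6/2.51)^0.667 = 252 × 2.446 = 616.3 K.
W_by = nCᵥ(T₁ − T₂) = (4.48)(12.47)(252 − 616.3) = -20354 J.

W ≈ -20400 J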